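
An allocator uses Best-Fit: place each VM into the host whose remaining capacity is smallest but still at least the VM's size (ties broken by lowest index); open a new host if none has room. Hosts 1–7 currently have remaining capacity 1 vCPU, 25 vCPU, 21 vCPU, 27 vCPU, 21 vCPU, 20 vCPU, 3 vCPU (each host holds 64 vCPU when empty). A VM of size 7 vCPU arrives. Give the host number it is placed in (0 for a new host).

6

Hosts with room: host 2 (25 vCPU), host 3 (21 vCPU), host 4 (27 vCPU), host 5 (21 vCPU), host 6 (20 vCPU).
Tightest fit is host 6 with 20 vCPU free.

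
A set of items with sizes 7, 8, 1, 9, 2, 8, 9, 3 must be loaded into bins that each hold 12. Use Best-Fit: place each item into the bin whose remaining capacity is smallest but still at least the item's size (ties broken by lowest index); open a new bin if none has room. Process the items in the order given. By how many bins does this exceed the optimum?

0

Best-Fit: [7] [8,1,2] [9,3] [8] [9] → 5 bins.
5 items exceed 6 (half the capacity), and no two of those can share a bin, so at least 5 bins are needed.
So 5 is already optimal.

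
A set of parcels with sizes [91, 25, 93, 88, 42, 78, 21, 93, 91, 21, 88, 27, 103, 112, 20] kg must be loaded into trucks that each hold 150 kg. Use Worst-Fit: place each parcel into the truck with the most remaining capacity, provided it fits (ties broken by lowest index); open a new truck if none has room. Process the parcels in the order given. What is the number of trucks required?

9

Put 91 kg in truck 1; 59 kg remain.
Put 25 kg in truck 1; 34 kg remain.
Put 93 kg in truck 2; 57 kg remain.
Put 88 kg in truck 3; 62 kg remain.
Put 42 kg in truck 3; 20 kg remain.
Put 78 kg in truck 4; 72 kg remain.
Put 21 kg in truck 4; 51 kg remain.
Put 93 kg in truck 5; 57 kg remain.
Put 91 kg in truck 6; 59 kg remain.
Put 21 kg in truck 6; 38 kg remain.
Put 88 kg in truck 7; 62 kg remain.
Put 27 kg in truck 7; 35 kg remain.
Put 103 kg in truck 8; 47 kg remain.
Put 112 kg in truck 9; 38 kg remain.
Put 20 kg in truck 2; 37 kg remain.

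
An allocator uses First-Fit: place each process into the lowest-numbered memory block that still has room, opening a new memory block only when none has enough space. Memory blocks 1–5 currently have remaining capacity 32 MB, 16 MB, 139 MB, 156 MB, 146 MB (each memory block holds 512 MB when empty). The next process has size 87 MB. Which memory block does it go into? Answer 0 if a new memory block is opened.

Memory blocks with room: memory block 3 (139 MB), memory block 4 (156 MB), memory block 5 (146 MB).
The first with room is memory block 3.

3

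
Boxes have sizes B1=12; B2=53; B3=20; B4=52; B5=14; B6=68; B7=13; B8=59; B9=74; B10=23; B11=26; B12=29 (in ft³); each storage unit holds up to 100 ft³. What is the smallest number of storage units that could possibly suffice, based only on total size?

Total size = 12 + 53 + 20 + 52 + 14 + 68 + 13 + 59 + 74 + 23 + 26 + 29 = 443 ft³.
⌈443 / 100⌉ = 5.

5 storage units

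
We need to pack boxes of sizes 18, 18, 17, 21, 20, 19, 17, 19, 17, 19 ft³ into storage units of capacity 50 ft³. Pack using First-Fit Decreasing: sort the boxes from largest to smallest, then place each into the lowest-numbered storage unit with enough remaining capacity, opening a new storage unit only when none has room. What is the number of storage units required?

Sorted descending: 21, 20, 19, 19, 19, 18, 18, 17, 17, 17.
Put 21 ft³ in storage unit 1; 29 ft³ remain.
Put 20 ft³ in storage unit 1; 9 ft³ remain.
Put 19 ft³ in storage unit 2; 31 ft³ remain.
Put 19 ft³ in storage unit 2; 12 ft³ remain.
Put 19 ft³ in storage unit 3; 31 ft³ remain.
Put 18 ft³ in storage unit 3; 13 ft³ remain.
Put 18 ft³ in storage unit 4; 32 ft³ remain.
Put 17 ft³ in storage unit 4; 15 ft³ remain.
Put 17 ft³ in storage unit 5; 33 ft³ remain.
Put 17 ft³ in storage unit 5; 16 ft³ remain.

5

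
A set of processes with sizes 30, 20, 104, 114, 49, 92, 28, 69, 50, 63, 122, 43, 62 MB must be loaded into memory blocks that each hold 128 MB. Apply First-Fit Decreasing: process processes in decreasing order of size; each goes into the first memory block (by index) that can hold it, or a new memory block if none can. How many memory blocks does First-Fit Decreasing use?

7 memory blocks

Sorted descending: 122, 114, 104, 92, 69, 63, 62, 50, 49, 43, 30, 28, 20.
memory block 1: place 122 MB, 6 MB left
memory block 2: place 114 MB, 14 MB left
memory block 3: place 104 MB, 24 MB left
memory block 4: place 92 MB, 36 MB left
memory block 5: place 69 MB, 59 MB left
memory block 6: place 63 MB, 65 MB left
memory block 6: place 62 MB, 3 MB left
memory block 5: place 50 MB, 9 MB left
memory block 7: place 49 MB, 79 MB left
memory block 7: place 43 MB, 36 MB left
memory block 4: place 30 MB, 6 MB left
memory block 7: place 28 MB, 8 MB left
memory block 3: place 20 MB, 4 MB left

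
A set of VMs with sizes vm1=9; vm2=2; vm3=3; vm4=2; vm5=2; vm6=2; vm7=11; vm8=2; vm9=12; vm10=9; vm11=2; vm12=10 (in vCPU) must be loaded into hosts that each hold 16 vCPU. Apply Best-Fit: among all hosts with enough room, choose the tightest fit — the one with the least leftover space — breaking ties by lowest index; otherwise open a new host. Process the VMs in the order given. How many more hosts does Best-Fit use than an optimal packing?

0

Best-Fit: [9,2,3,2] [2,2,11] [2,12,2] [9] [10] → 5 hosts.
Total size 66 vCPU; any packing needs at least ⌈66/16⌉ = 5 hosts.
So 5 is already optimal.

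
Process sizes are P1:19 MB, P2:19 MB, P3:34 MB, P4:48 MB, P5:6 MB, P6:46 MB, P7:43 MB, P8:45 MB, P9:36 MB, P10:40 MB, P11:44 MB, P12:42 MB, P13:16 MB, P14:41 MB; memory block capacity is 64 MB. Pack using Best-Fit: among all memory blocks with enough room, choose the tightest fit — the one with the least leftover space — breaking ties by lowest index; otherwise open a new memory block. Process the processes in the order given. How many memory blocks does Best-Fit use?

11

Put P1 (19 MB) in memory block 1; 45 MB remain.
Put P2 (19 MB) in memory block 1; 26 MB remain.
Put P3 (34 MB) in memory block 2; 30 MB remain.
Put P4 (48 MB) in memory block 3; 16 MB remain.
Put P5 (6 MB) in memory block 3; 10 MB remain.
Put P6 (46 MB) in memory block 4; 18 MB remain.
Put P7 (43 MB) in memory block 5; 21 MB remain.
Put P8 (45 MB) in memory block 6; 19 MB remain.
Put P9 (36 MB) in memory block 7; 28 MB remain.
Put P10 (40 MB) in memory block 8; 24 MB remain.
Put P11 (44 MB) in memory block 9; 20 MB remain.
Put P12 (42 MB) in memory block 10; 22 MB remain.
Put P13 (16 MB) in memory block 4; 2 MB remain.
Put P14 (41 MB) in memory block 11; 23 MB remain.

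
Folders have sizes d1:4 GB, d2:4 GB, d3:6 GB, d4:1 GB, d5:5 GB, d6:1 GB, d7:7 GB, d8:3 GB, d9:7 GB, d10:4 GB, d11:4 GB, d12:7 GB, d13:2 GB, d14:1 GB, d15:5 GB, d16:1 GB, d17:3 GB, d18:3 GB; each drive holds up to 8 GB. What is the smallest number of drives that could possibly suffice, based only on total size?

9 drives

Total size = 4 + 4 + 6 + 1 + 5 + 1 + 7 + 3 + 7 + 4 + 4 + 7 + 2 + 1 + 5 + 1 + 3 + 3 = 68 GB.
⌈68 / 8⌉ = 9.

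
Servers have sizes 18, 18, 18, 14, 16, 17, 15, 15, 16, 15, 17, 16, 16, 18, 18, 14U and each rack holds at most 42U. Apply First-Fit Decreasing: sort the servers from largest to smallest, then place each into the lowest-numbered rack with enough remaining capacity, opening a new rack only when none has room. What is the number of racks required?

Sorted descending: 18, 18, 18, 18, 18, 17, 17, 16, 16, 16, 16, 15, 15, 15, 14, 14.
18U → rack 1 (remaining 24U)
18U → rack 1 (remaining 6U)
18U → rack 2 (remaining 24U)
18U → rack 2 (remaining 6U)
18U → rack 3 (remaining 24U)
17U → rack 3 (remaining 7U)
17U → rack 4 (remaining 25U)
16U → rack 4 (remaining 9U)
16U → rack 5 (remaining 26U)
16U → rack 5 (remaining 10U)
16U → rack 6 (remaining 26U)
15U → rack 6 (remaining 11U)
15U → rack 7 (remaining 27U)
15U → rack 7 (remaining 12U)
14U → rack 8 (remaining 28U)
14U → rack 8 (remaining 14U)
Final racks: [18,18] [18,18] [18,17] [17,16] [16,16] [16,15] [15,15] [14,14].

8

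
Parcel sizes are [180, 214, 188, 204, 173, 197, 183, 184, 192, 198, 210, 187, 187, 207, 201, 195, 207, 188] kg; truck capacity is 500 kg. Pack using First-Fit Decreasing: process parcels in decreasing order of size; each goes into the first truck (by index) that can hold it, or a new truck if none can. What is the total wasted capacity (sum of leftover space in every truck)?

Sorted descending: 214, 210, 207, 207, 204, 201, 198, 197, 195, 192, 188, 188, 187, 187, 184, 183, 180, 173.
Put 214 kg in truck 1; 286 kg remain.
Put 210 kg in truck 1; 76 kg remain.
Put 207 kg in truck 2; 293 kg remain.
Put 207 kg in truck 2; 86 kg remain.
Put 204 kg in truck 3; 296 kg remain.
Put 201 kg in truck 3; 95 kg remain.
Put 198 kg in truck 4; 302 kg remain.
Put 197 kg in truck 4; 105 kg remain.
Put 195 kg in truck 5; 305 kg remain.
Put 192 kg in truck 5; 113 kg remain.
Put 188 kg in truck 6; 312 kg remain.
Put 188 kg in truck 6; 124 kg remain.
Put 187 kg in truck 7; 313 kg remain.
Put 187 kg in truck 7; 126 kg remain.
Put 184 kg in truck 8; 316 kg remain.
Put 183 kg in truck 8; 133 kg remain.
Put 180 kg in truck 9; 320 kg remain.
Put 173 kg in truck 9; 147 kg remain.
9 trucks × 500 kg = 4500 kg; used 3495 kg; unused 1005 kg.

1005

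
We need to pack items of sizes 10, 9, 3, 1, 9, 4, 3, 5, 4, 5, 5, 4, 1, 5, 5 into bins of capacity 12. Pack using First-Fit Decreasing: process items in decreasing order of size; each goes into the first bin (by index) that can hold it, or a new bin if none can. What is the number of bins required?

7 bins

Sorted descending: 10, 9, 9, 5, 5, 5, 5, 5, 4, 4, 4, 3, 3, 1, 1.
10 → bin 1 (remaining 2)
9 → bin 2 (remaining 3)
9 → bin 3 (remaining 3)
5 → bin 4 (remaining 7)
5 → bin 4 (remaining 2)
5 → bin 5 (remaining 7)
5 → bin 5 (remaining 2)
5 → bin 6 (remaining 7)
4 → bin 6 (remaining 3)
4 → bin 7 (remaining 8)
4 → bin 7 (remaining 4)
3 → bin 2 (remaining 0)
3 → bin 3 (remaining 0)
1 → bin 1 (remaining 1)
1 → bin 1 (remaining 0)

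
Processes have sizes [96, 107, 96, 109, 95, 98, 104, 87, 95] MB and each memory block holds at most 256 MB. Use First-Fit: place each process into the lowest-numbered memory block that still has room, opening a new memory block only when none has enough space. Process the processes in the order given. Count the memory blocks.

5

Put 96 MB in memory block 1; 160 MB remain.
Put 107 MB in memory block 1; 53 MB remain.
Put 96 MB in memory block 2; 160 MB remain.
Put 109 MB in memory block 2; 51 MB remain.
Put 95 MB in memory block 3; 161 MB remain.
Put 98 MB in memory block 3; 63 MB remain.
Put 104 MB in memory block 4; 152 MB remain.
Put 87 MB in memory block 4; 65 MB remain.
Put 95 MB in memory block 5; 161 MB remain.
Final memory blocks: [96,107] [96,109] [95,98] [104,87] [95].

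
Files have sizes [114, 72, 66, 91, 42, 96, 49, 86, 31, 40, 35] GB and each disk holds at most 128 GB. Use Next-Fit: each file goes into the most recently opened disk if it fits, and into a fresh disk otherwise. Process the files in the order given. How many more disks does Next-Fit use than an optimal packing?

Next-Fit: [114] [72] [66] [91] [42] [96] [49] [86,31] [40,35] → 9 disks.
Total size 722 GB; any packing needs at least ⌈722/128⌉ = 6 disks.
An optimal packing achieves that bound: [114] [96,31] [91,35] [86,42] [72,49] [66,40] → 6 disks.
Excess: 9 − 6 = 3.

3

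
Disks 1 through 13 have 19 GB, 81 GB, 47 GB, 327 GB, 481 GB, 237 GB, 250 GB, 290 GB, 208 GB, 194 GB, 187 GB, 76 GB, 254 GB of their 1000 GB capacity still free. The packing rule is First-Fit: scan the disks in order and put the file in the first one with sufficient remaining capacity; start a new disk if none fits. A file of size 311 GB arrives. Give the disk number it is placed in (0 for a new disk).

Disks with room: disk 4 (327 GB), disk 5 (481 GB).
The first with room is disk 4.

4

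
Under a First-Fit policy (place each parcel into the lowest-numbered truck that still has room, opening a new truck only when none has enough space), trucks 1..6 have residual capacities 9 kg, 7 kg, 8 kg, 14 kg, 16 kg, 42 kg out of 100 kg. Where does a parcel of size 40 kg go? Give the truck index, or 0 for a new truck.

Trucks with room: truck 6 (42 kg).
The first with room is truck 6.

6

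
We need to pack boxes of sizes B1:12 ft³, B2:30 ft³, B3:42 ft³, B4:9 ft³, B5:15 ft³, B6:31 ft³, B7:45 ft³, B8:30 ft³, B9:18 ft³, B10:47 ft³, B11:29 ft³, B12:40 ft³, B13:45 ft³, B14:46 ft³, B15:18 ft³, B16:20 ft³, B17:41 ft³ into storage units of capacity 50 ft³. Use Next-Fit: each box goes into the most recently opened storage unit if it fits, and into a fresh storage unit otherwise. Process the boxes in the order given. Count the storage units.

13

Put B1 (12 ft³) in storage unit 1; 38 ft³ remain.
Put B2 (30 ft³) in storage unit 1; 8 ft³ remain.
Put B3 (42 ft³) in storage unit 2; 8 ft³ remain.
Put B4 (9 ft³) in storage unit 3; 41 ft³ remain.
Put B5 (15 ft³) in storage unit 3; 26 ft³ remain.
Put B6 (31 ft³) in storage unit 4; 19 ft³ remain.
Put B7 (45 ft³) in storage unit 5; 5 ft³ remain.
Put B8 (30 ft³) in storage unit 6; 20 ft³ remain.
Put B9 (18 ft³) in storage unit 6; 2 ft³ remain.
Put B10 (47 ft³) in storage unit 7; 3 ft³ remain.
Put B11 (29 ft³) in storage unit 8; 21 ft³ remain.
Put B12 (40 ft³) in storage unit 9; 10 ft³ remain.
Put B13 (45 ft³) in storage unit 10; 5 ft³ remain.
Put B14 (46 ft³) in storage unit 11; 4 ft³ remain.
Put B15 (18 ft³) in storage unit 12; 32 ft³ remain.
Put B16 (20 ft³) in storage unit 12; 12 ft³ remain.
Put B17 (41 ft³) in storage unit 13; 9 ft³ remain.
Final storage units: [12,30] [42] [9,15] [31] [45] [30,18] [47] [29] [40] [45] [46] [18,20] [41].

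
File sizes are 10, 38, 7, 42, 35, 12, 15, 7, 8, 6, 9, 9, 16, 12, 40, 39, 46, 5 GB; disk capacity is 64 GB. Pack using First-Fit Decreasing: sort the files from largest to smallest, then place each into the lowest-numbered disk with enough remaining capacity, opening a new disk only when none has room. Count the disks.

6

Sorted descending: 46, 42, 40, 39, 38, 35, 16, 15, 12, 12, 10, 9, 9, 8, 7, 7, 6, 5.
46 GB → disk 1 (remaining 18 GB)
42 GB → disk 2 (remaining 22 GB)
40 GB → disk 3 (remaining 24 GB)
39 GB → disk 4 (remaining 25 GB)
38 GB → disk 5 (remaining 26 GB)
35 GB → disk 6 (remaining 29 GB)
16 GB → disk 1 (remaining 2 GB)
15 GB → disk 2 (remaining 7 GB)
12 GB → disk 3 (remaining 12 GB)
12 GB → disk 3 (remaining 0 GB)
10 GB → disk 4 (remaining 15 GB)
9 GB → disk 4 (remaining 6 GB)
9 GB → disk 5 (remaining 17 GB)
8 GB → disk 5 (remaining 9 GB)
7 GB → disk 2 (remaining 0 GB)
7 GB → disk 5 (remaining 2 GB)
6 GB → disk 4 (remaining 0 GB)
5 GB → disk 6 (remaining 24 GB)
Final disks: [46,16] [42,15,7] [40,12,12] [39,10,9,6] [38,9,8,7] [35,5].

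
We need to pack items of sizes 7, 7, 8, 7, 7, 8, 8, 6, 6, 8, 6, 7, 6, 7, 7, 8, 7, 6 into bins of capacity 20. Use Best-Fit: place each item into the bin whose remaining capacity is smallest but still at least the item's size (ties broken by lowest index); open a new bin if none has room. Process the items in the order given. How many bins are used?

7 → bin 1 (remaining 13)
7 → bin 1 (remaining 6)
8 → bin 2 (remaining 12)
7 → bin 2 (remaining 5)
7 → bin 3 (remaining 13)
8 → bin 3 (remaining 5)
8 → bin 4 (remaining 12)
6 → bin 1 (remaining 0)
6 → bin 4 (remaining 6)
8 → bin 5 (remaining 12)
6 → bin 4 (remaining 0)
7 → bin 5 (remaining 5)
6 → bin 6 (remaining 14)
7 → bin 6 (remaining 7)
7 → bin 6 (remaining 0)
8 → bin 7 (remaining 12)
7 → bin 7 (remaining 5)
6 → bin 8 (remaining 14)
Final bins: [7,7,6] [8,7] [7,8] [8,6,6] [8,7] [6,7,7] [8,7] [6].

8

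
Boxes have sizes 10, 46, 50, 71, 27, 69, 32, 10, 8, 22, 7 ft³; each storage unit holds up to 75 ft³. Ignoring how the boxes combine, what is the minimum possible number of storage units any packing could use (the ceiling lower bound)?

5

Total size = 10 + 46 + 50 + 71 + 27 + 69 + 32 + 10 + 8 + 22 + 7 = 352 ft³.
⌈352 / 75⌉ = 5.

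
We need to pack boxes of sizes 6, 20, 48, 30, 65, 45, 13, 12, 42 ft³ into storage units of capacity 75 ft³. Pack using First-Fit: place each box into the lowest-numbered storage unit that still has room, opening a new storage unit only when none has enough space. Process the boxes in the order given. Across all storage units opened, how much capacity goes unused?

Put 6 ft³ in storage unit 1; 69 ft³ remain.
Put 20 ft³ in storage unit 1; 49 ft³ remain.
Put 48 ft³ in storage unit 1; 1 ft³ remain.
Put 30 ft³ in storage unit 2; 45 ft³ remain.
Put 65 ft³ in storage unit 3; 10 ft³ remain.
Put 45 ft³ in storage unit 2; 0 ft³ remain.
Put 13 ft³ in storage unit 4; 62 ft³ remain.
Put 12 ft³ in storage unit 4; 50 ft³ remain.
Put 42 ft³ in storage unit 4; 8 ft³ remain.
4 storage units × 75 ft³ = 300 ft³; used 281 ft³; unused 19 ft³.

19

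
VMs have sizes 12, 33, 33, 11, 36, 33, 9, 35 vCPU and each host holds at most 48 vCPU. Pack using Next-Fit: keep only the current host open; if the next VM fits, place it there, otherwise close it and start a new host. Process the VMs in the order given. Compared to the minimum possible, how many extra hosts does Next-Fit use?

Next-Fit: [12,33] [33,11] [36] [33,9] [35] → 5 hosts.
Total size 202 vCPU; any packing needs at least ⌈202/48⌉ = 5 hosts.
So 5 is already optimal.

0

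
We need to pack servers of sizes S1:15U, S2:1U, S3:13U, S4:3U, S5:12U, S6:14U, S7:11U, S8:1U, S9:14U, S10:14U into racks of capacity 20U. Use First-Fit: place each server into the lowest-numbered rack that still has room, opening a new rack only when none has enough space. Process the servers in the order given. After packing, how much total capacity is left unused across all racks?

42

rack 1: place S1 (15U), 5U left
rack 1: place S2 (1U), 4U left
rack 2: place S3 (13U), 7U left
rack 1: place S4 (3U), 1U left
rack 3: place S5 (12U), 8U left
rack 4: place S6 (14U), 6U left
rack 5: place S7 (11U), 9U left
rack 1: place S8 (1U), 0U left
rack 6: place S9 (14U), 6U left
rack 7: place S10 (14U), 6U left
7 racks × 20U = 140U; used 98U; unused 42U.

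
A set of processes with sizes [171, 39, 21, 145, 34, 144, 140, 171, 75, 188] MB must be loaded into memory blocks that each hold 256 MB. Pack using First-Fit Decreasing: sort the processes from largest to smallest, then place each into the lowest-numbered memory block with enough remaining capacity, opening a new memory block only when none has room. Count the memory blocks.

6 memory blocks

Sorted descending: 188, 171, 171, 145, 144, 140, 75, 39, 34, 21.
memory block 1: place 188 MB, 68 MB left
memory block 2: place 171 MB, 85 MB left
memory block 3: place 171 MB, 85 MB left
memory block 4: place 145 MB, 111 MB left
memory block 5: place 144 MB, 112 MB left
memory block 6: place 140 MB, 116 MB left
memory block 2: place 75 MB, 10 MB left
memory block 1: place 39 MB, 29 MB left
memory block 3: place 34 MB, 51 MB left
memory block 1: place 21 MB, 8 MB left
Final memory blocks: [188,39,21] [171,75] [171,34] [145] [144] [140].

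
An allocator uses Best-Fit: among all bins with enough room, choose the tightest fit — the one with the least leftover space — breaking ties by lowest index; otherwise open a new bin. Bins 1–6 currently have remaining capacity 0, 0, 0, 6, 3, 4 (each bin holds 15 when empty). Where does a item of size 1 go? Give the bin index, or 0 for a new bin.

Bins with room: bin 4 (6), bin 5 (3), bin 6 (4).
Tightest fit is bin 5 with 3 free.

5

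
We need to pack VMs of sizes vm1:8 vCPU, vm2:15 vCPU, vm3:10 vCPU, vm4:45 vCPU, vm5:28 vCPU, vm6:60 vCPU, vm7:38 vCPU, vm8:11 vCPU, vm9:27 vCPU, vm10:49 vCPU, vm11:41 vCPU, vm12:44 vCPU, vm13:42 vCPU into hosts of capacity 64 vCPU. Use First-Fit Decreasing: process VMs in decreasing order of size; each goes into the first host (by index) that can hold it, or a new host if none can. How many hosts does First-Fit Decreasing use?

Sorted descending: 60, 49, 45, 44, 42, 41, 38, 28, 27, 15, 11, 10, 8.
Put 60 vCPU in host 1; 4 vCPU remain.
Put 49 vCPU in host 2; 15 vCPU remain.
Put 45 vCPU in host 3; 19 vCPU remain.
Put 44 vCPU in host 4; 20 vCPU remain.
Put 42 vCPU in host 5; 22 vCPU remain.
Put 41 vCPU in host 6; 23 vCPU remain.
Put 38 vCPU in host 7; 26 vCPU remain.
Put 28 vCPU in host 8; 36 vCPU remain.
Put 27 vCPU in host 8; 9 vCPU remain.
Put 15 vCPU in host 2; 0 vCPU remain.
Put 11 vCPU in host 3; 8 vCPU remain.
Put 10 vCPU in host 4; 10 vCPU remain.
Put 8 vCPU in host 3; 0 vCPU remain.
Final hosts: [60] [49,15] [45,11,8] [44,10] [42] [41] [38] [28,27].

8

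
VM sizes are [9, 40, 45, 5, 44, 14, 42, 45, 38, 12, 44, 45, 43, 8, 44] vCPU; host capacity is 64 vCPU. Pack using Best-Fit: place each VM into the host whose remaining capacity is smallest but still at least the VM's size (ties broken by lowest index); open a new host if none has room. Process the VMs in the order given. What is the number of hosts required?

10

host 1: place 9 vCPU, 55 vCPU left
host 1: place 40 vCPU, 15 vCPU left
host 2: place 45 vCPU, 19 vCPU left
host 1: place 5 vCPU, 10 vCPU left
host 3: place 44 vCPU, 20 vCPU left
host 2: place 14 vCPU, 5 vCPU left
host 4: place 42 vCPU, 22 vCPU left
host 5: place 45 vCPU, 19 vCPU left
host 6: place 38 vCPU, 26 vCPU left
host 5: place 12 vCPU, 7 vCPU left
host 7: place 44 vCPU, 20 vCPU left
host 8: place 45 vCPU, 19 vCPU left
host 9: place 43 vCPU, 21 vCPU left
host 1: place 8 vCPU, 2 vCPU left
host 10: place 44 vCPU, 20 vCPU left
Final hosts: [9,40,5,8] [45,14] [44] [42] [45,12] [38] [44] [45] [43] [44].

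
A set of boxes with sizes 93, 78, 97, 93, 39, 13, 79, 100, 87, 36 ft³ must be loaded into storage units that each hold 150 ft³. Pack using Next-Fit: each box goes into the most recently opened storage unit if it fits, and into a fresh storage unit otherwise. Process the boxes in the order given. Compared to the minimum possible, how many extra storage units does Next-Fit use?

Next-Fit: [93] [78] [97] [93,39,13] [79] [100] [87,36] → 7 storage units.
7 boxes exceed 75 ft³ (half the capacity), and no two of those can share a storage unit, so at least 7 storage units are needed.
So 7 is already optimal.

0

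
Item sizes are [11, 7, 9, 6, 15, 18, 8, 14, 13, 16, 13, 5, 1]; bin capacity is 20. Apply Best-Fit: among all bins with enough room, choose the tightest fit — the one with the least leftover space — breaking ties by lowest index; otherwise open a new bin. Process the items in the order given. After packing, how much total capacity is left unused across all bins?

Put 11 in bin 1; 9 remain.
Put 7 in bin 1; 2 remain.
Put 9 in bin 2; 11 remain.
Put 6 in bin 2; 5 remain.
Put 15 in bin 3; 5 remain.
Put 18 in bin 4; 2 remain.
Put 8 in bin 5; 12 remain.
Put 14 in bin 6; 6 remain.
Put 13 in bin 7; 7 remain.
Put 16 in bin 8; 4 remain.
Put 13 in bin 9; 7 remain.
Put 5 in bin 2; 0 remain.
Put 1 in bin 1; 1 remain.
9 bins × 20 = 180; used 136; unused 44.

44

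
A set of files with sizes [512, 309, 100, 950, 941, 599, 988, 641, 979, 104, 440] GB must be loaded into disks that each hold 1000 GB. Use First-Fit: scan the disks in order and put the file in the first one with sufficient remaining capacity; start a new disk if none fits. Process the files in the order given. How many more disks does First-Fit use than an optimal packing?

1

First-Fit: [512,309,100] [950] [941] [599,104] [988] [641] [979] [440] → 8 disks.
Total size 6563 GB; any packing needs at least ⌈6563/1000⌉ = 7 disks.
An optimal packing achieves that bound: [988] [979] [950] [941] [641,309] [599,104,100] [512,440] → 7 disks.
Excess: 8 − 7 = 1.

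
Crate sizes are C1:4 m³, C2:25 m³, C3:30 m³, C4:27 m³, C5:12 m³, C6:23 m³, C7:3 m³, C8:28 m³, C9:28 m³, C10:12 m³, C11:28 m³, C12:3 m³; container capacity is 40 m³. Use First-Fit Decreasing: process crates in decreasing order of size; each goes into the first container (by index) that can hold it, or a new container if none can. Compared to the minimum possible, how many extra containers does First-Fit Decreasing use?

0

First-Fit Decreasing: [30,4,3,3] [28,12] [28,12] [28] [27] [25] [23] → 7 containers.
7 crates exceed 20 m³ (half the capacity), and no two of those can share a container, so at least 7 containers are needed.
So 7 is already optimal.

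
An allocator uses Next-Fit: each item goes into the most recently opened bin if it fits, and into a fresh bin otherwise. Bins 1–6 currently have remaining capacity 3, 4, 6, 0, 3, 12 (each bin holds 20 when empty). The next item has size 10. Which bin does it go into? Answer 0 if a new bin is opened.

6

Next-Fit only looks at bin 6, which has 12 free.
10 fits there.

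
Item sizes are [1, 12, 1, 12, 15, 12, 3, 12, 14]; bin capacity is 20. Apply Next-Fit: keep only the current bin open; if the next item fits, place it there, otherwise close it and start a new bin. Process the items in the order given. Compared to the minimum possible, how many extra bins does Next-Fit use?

Next-Fit: [1,12,1] [12] [15] [12,3] [12] [14] → 6 bins.
6 items exceed 10 (half the capacity), and no two of those can share a bin, so at least 6 bins are needed.
So 6 is already optimal.

0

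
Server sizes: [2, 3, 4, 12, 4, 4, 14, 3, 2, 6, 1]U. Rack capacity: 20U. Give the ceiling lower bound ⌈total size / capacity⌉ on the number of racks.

Total size = 2 + 3 + 4 + 12 + 4 + 4 + 14 + 3 + 2 + 6 + 1 = 55U.
⌈55 / 20⌉ = 3.

3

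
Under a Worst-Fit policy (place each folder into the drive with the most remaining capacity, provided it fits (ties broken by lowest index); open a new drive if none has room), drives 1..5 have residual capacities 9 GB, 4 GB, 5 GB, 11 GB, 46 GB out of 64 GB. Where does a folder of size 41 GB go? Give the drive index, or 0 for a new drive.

5

Drives with room: drive 5 (46 GB).
Most room is drive 5 with 46 GB free.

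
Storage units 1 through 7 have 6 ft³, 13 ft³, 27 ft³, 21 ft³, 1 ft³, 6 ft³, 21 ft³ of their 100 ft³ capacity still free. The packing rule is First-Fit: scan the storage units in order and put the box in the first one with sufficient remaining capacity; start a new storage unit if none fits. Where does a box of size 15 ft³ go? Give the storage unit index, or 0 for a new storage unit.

3

Storage units with room: storage unit 3 (27 ft³), storage unit 4 (21 ft³), storage unit 7 (21 ft³).
The first with room is storage unit 3.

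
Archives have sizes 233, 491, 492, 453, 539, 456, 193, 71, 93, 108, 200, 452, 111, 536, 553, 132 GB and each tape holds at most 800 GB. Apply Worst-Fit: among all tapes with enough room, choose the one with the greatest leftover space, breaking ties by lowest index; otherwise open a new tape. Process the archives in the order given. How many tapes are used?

8

Put 233 GB in tape 1; 567 GB remain.
Put 491 GB in tape 1; 76 GB remain.
Put 492 GB in tape 2; 308 GB remain.
Put 453 GB in tape 3; 347 GB remain.
Put 539 GB in tape 4; 261 GB remain.
Put 456 GB in tape 5; 344 GB remain.
Put 193 GB in tape 3; 154 GB remain.
Put 71 GB in tape 5; 273 GB remain.
Put 93 GB in tape 2; 215 GB remain.
Put 108 GB in tape 5; 165 GB remain.
Put 200 GB in tape 4; 61 GB remain.
Put 452 GB in tape 6; 348 GB remain.
Put 111 GB in tape 6; 237 GB remain.
Put 536 GB in tape 7; 264 GB remain.
Put 553 GB in tape 8; 247 GB remain.
Put 132 GB in tape 7; 132 GB remain.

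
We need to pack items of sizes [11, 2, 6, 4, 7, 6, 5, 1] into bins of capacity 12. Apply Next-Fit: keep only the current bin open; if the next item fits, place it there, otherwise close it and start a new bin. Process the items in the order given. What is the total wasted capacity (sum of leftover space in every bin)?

6

11 → bin 1 (remaining 1)
2 → bin 2 (remaining 10)
6 → bin 2 (remaining 4)
4 → bin 2 (remaining 0)
7 → bin 3 (remaining 5)
6 → bin 4 (remaining 6)
5 → bin 4 (remaining 1)
1 → bin 4 (remaining 0)
4 bins × 12 = 48; used 42; unused 6.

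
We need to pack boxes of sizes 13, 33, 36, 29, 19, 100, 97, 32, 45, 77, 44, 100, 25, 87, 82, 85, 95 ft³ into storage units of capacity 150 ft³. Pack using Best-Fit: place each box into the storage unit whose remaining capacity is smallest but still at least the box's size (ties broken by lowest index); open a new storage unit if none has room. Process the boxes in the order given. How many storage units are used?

Put 13 ft³ in storage unit 1; 137 ft³ remain.
Put 33 ft³ in storage unit 1; 104 ft³ remain.
Put 36 ft³ in storage unit 1; 68 ft³ remain.
Put 29 ft³ in storage unit 1; 39 ft³ remain.
Put 19 ft³ in storage unit 1; 20 ft³ remain.
Put 100 ft³ in storage unit 2; 50 ft³ remain.
Put 97 ft³ in storage unit 3; 53 ft³ remain.
Put 32 ft³ in storage unit 2; 18 ft³ remain.
Put 45 ft³ in storage unit 3; 8 ft³ remain.
Put 77 ft³ in storage unit 4; 73 ft³ remain.
Put 44 ft³ in storage unit 4; 29 ft³ remain.
Put 100 ft³ in storage unit 5; 50 ft³ remain.
Put 25 ft³ in storage unit 4; 4 ft³ remain.
Put 87 ft³ in storage unit 6; 63 ft³ remain.
Put 82 ft³ in storage unit 7; 68 ft³ remain.
Put 85 ft³ in storage unit 8; 65 ft³ remain.
Put 95 ft³ in storage unit 9; 55 ft³ remain.

9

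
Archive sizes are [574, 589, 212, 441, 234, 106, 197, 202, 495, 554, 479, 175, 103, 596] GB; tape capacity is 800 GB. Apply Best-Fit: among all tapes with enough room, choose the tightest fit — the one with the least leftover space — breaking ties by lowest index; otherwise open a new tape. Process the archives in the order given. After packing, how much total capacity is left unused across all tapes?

643

tape 1: place 574 GB, 226 GB left
tape 2: place 589 GB, 211 GB left
tape 1: place 212 GB, 14 GB left
tape 3: place 441 GB, 359 GB left
tape 3: place 234 GB, 125 GB left
tape 3: place 106 GB, 19 GB left
tape 2: place 197 GB, 14 GB left
tape 4: place 202 GB, 598 GB left
tape 4: place 495 GB, 103 GB left
tape 5: place 554 GB, 246 GB left
tape 6: place 479 GB, 321 GB left
tape 5: place 175 GB, 71 GB left
tape 4: place 103 GB, 0 GB left
tape 7: place 596 GB, 204 GB left
7 tapes × 800 GB = 5600 GB; used 4957 GB; unused 643 GB.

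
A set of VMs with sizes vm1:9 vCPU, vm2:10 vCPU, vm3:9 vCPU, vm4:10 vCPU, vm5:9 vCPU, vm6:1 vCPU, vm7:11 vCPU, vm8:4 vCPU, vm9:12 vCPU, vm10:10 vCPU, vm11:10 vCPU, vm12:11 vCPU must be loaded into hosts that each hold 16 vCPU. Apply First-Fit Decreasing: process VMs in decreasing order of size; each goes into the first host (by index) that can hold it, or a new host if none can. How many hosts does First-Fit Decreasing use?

Sorted descending: 12, 11, 11, 10, 10, 10, 10, 9, 9, 9, 4, 1.
host 1: place 12 vCPU, 4 vCPU left
host 2: place 11 vCPU, 5 vCPU left
host 3: place 11 vCPU, 5 vCPU left
host 4: place 10 vCPU, 6 vCPU left
host 5: place 10 vCPU, 6 vCPU left
host 6: place 10 vCPU, 6 vCPU left
host 7: place 10 vCPU, 6 vCPU left
host 8: place 9 vCPU, 7 vCPU left
host 9: place 9 vCPU, 7 vCPU left
host 10: place 9 vCPU, 7 vCPU left
host 1: place 4 vCPU, 0 vCPU left
host 2: place 1 vCPU, 4 vCPU left
Final hosts: [12,4] [11,1] [11] [10] [10] [10] [10] [9] [9] [9].

10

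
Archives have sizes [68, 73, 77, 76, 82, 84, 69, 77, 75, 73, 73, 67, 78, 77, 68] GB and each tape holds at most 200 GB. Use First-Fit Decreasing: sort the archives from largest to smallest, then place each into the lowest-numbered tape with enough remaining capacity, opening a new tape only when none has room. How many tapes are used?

8

Sorted descending: 84, 82, 78, 77, 77, 77, 76, 75, 73, 73, 73, 69, 68, 68, 67.
tape 1: place 84 GB, 116 GB left
tape 1: place 82 GB, 34 GB left
tape 2: place 78 GB, 122 GB left
tape 2: place 77 GB, 45 GB left
tape 3: place 77 GB, 123 GB left
tape 3: place 77 GB, 46 GB left
tape 4: place 76 GB, 124 GB left
tape 4: place 75 GB, 49 GB left
tape 5: place 73 GB, 127 GB left
tape 5: place 73 GB, 54 GB left
tape 6: place 73 GB, 127 GB left
tape 6: place 69 GB, 58 GB left
tape 7: place 68 GB, 132 GB left
tape 7: place 68 GB, 64 GB left
tape 8: place 67 GB, 133 GB left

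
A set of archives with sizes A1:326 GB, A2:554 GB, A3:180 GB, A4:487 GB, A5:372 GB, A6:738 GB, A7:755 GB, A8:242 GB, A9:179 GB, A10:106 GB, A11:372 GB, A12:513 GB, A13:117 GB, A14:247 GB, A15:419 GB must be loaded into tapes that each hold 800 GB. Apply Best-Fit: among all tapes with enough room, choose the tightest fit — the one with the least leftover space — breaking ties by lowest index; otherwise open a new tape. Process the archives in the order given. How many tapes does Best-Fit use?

8

tape 1: place A1 (326 GB), 474 GB left
tape 2: place A2 (554 GB), 246 GB left
tape 2: place A3 (180 GB), 66 GB left
tape 3: place A4 (487 GB), 313 GB left
tape 1: place A5 (372 GB), 102 GB left
tape 4: place A6 (738 GB), 62 GB left
tape 5: place A7 (755 GB), 45 GB left
tape 3: place A8 (242 GB), 71 GB left
tape 6: place A9 (179 GB), 621 GB left
tape 6: place A10 (106 GB), 515 GB left
tape 6: place A11 (372 GB), 143 GB left
tape 7: place A12 (513 GB), 287 GB left
tape 6: place A13 (117 GB), 26 GB left
tape 7: place A14 (247 GB), 40 GB left
tape 8: place A15 (419 GB), 381 GB left
Final tapes: [326,372] [554,180] [487,242] [738] [755] [179,106,372,117] [513,247] [419].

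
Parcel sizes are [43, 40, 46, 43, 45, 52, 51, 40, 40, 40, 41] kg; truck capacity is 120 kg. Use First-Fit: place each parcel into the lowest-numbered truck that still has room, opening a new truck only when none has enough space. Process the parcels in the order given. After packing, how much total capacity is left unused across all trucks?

Put 43 kg in truck 1; 77 kg remain.
Put 40 kg in truck 1; 37 kg remain.
Put 46 kg in truck 2; 74 kg remain.
Put 43 kg in truck 2; 31 kg remain.
Put 45 kg in truck 3; 75 kg remain.
Put 52 kg in truck 3; 23 kg remain.
Put 51 kg in truck 4; 69 kg remain.
Put 40 kg in truck 4; 29 kg remain.
Put 40 kg in truck 5; 80 kg remain.
Put 40 kg in truck 5; 40 kg remain.
Put 41 kg in truck 6; 79 kg remain.
6 trucks × 120 kg = 720 kg; used 481 kg; unused 239 kg.

239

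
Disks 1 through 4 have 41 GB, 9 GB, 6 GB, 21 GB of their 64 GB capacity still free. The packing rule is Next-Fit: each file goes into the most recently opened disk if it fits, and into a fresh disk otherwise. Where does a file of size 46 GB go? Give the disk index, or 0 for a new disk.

0

Next-Fit only looks at disk 4, which has 21 GB free.
46 GB does not fit, so a new disk is opened.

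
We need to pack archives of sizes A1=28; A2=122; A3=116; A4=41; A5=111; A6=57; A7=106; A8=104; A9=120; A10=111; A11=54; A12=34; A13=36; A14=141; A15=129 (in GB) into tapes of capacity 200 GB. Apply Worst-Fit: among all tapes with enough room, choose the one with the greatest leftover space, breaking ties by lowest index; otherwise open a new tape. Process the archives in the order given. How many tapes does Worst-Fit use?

9 tapes

tape 1: place A1 (28 GB), 172 GB left
tape 1: place A2 (122 GB), 50 GB left
tape 2: place A3 (116 GB), 84 GB left
tape 2: place A4 (41 GB), 43 GB left
tape 3: place A5 (111 GB), 89 GB left
tape 3: place A6 (57 GB), 32 GB left
tape 4: place A7 (106 GB), 94 GB left
tape 5: place A8 (104 GB), 96 GB left
tape 6: place A9 (120 GB), 80 GB left
tape 7: place A10 (111 GB), 89 GB left
tape 5: place A11 (54 GB), 42 GB left
tape 4: place A12 (34 GB), 60 GB left
tape 7: place A13 (36 GB), 53 GB left
tape 8: place A14 (141 GB), 59 GB left
tape 9: place A15 (129 GB), 71 GB left
Final tapes: [28,122] [116,41] [111,57] [106,34] [104,54] [120] [111,36] [141] [129].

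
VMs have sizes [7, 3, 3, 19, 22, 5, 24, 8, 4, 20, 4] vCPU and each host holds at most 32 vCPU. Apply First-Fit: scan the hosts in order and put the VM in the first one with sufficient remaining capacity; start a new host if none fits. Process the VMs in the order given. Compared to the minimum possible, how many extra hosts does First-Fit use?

0

First-Fit: [7,3,3,19] [22,5,4] [24,8] [20,4] → 4 hosts.
Total size 119 vCPU; any packing needs at least ⌈119/32⌉ = 4 hosts.
So 4 is already optimal.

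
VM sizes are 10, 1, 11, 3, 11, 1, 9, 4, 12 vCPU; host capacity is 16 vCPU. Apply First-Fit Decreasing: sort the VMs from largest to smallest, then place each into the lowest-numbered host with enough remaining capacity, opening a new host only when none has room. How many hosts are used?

Sorted descending: 12, 11, 11, 10, 9, 4, 3, 1, 1.
host 1: place 12 vCPU, 4 vCPU left
host 2: place 11 vCPU, 5 vCPU left
host 3: place 11 vCPU, 5 vCPU left
host 4: place 10 vCPU, 6 vCPU left
host 5: place 9 vCPU, 7 vCPU left
host 1: place 4 vCPU, 0 vCPU left
host 2: place 3 vCPU, 2 vCPU left
host 2: place 1 vCPU, 1 vCPU left
host 2: place 1 vCPU, 0 vCPU left

5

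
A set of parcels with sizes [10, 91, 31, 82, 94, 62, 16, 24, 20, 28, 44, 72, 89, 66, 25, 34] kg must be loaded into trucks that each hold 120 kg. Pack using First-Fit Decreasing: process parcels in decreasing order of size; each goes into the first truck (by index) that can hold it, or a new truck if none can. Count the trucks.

7

Sorted descending: 94, 91, 89, 82, 72, 66, 62, 44, 34, 31, 28, 25, 24, 20, 16, 10.
Put 94 kg in truck 1; 26 kg remain.
Put 91 kg in truck 2; 29 kg remain.
Put 89 kg in truck 3; 31 kg remain.
Put 82 kg in truck 4; 38 kg remain.
Put 72 kg in truck 5; 48 kg remain.
Put 66 kg in truck 6; 54 kg remain.
Put 62 kg in truck 7; 58 kg remain.
Put 44 kg in truck 5; 4 kg remain.
Put 34 kg in truck 4; 4 kg remain.
Put 31 kg in truck 3; 0 kg remain.
Put 28 kg in truck 2; 1 kg remain.
Put 25 kg in truck 1; 1 kg remain.
Put 24 kg in truck 6; 30 kg remain.
Put 20 kg in truck 6; 10 kg remain.
Put 16 kg in truck 7; 42 kg remain.
Put 10 kg in truck 6; 0 kg remain.
Final trucks: [94,25] [91,28] [89,31] [82,34] [72,44] [66,24,20,10] [62,16].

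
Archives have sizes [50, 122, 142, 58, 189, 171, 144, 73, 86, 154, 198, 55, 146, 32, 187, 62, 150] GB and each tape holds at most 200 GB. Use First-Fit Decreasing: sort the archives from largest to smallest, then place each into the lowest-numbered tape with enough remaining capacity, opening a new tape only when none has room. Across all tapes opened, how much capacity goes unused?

181

Sorted descending: 198, 189, 187, 171, 154, 150, 146, 144, 142, 122, 86, 73, 62, 58, 55, 50, 32.
tape 1: place 198 GB, 2 GB left
tape 2: place 189 GB, 11 GB left
tape 3: place 187 GB, 13 GB left
tape 4: place 171 GB, 29 GB left
tape 5: place 154 GB, 46 GB left
tape 6: place 150 GB, 50 GB left
tape 7: place 146 GB, 54 GB left
tape 8: place 144 GB, 56 GB left
tape 9: place 142 GB, 58 GB left
tape 10: place 122 GB, 78 GB left
tape 11: place 86 GB, 114 GB left
tape 10: place 73 GB, 5 GB left
tape 11: place 62 GB, 52 GB left
tape 9: place 58 GB, 0 GB left
tape 8: place 55 GB, 1 GB left
tape 6: place 50 GB, 0 GB left
tape 5: place 32 GB, 14 GB left
11 tapes × 200 GB = 2200 GB; used 2019 GB; unused 181 GB.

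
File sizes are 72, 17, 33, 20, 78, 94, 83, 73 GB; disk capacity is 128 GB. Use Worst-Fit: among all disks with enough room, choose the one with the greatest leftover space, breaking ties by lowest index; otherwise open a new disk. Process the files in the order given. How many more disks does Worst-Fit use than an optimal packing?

Worst-Fit: [72,17,33] [20,78] [94] [83] [73] → 5 disks.
5 files exceed 64 GB (half the capacity), and no two of those can share a disk, so at least 5 disks are needed.
So 5 is already optimal.

0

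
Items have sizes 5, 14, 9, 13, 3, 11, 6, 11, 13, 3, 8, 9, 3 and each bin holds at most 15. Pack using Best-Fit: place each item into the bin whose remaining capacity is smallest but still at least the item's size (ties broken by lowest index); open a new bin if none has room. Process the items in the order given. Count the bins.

bin 1: place 5, 10 left
bin 2: place 14, 1 left
bin 1: place 9, 1 left
bin 3: place 13, 2 left
bin 4: place 3, 12 left
bin 4: place 11, 1 left
bin 5: place 6, 9 left
bin 6: place 11, 4 left
bin 7: place 13, 2 left
bin 6: place 3, 1 left
bin 5: place 8, 1 left
bin 8: place 9, 6 left
bin 8: place 3, 3 left

8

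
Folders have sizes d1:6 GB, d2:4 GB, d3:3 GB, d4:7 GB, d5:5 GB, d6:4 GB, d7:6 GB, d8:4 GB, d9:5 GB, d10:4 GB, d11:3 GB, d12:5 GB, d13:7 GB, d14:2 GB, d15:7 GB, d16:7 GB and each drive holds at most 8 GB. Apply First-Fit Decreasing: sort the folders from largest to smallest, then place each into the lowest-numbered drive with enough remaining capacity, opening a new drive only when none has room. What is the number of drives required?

Sorted descending: 7, 7, 7, 7, 6, 6, 5, 5, 5, 4, 4, 4, 4, 3, 3, 2.
7 GB → drive 1 (remaining 1 GB)
7 GB → drive 2 (remaining 1 GB)
7 GB → drive 3 (remaining 1 GB)
7 GB → drive 4 (remaining 1 GB)
6 GB → drive 5 (remaining 2 GB)
6 GB → drive 6 (remaining 2 GB)
5 GB → drive 7 (remaining 3 GB)
5 GB → drive 8 (remaining 3 GB)
5 GB → drive 9 (remaining 3 GB)
4 GB → drive 10 (remaining 4 GB)
4 GB → drive 10 (remaining 0 GB)
4 GB → drive 11 (remaining 4 GB)
4 GB → drive 11 (remaining 0 GB)
3 GB → drive 7 (remaining 0 GB)
3 GB → drive 8 (remaining 0 GB)
2 GB → drive 5 (remaining 0 GB)

11 drives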